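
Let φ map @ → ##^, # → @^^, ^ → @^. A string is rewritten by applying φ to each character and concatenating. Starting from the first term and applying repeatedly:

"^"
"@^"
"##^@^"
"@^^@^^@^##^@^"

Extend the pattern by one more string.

Replace each of the 13 characters of @^^@^^@^##^@^ in place — ##^ @^ @^ ##^ @^ @^ ##^ @^ @^^ @^^ @^ ##^ @^ — and concatenate.

##^@^@^##^@^@^##^@^@^^@^^@^##^@^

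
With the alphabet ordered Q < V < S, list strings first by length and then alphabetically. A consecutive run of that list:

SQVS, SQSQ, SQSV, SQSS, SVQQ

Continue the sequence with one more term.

SVQV

Find the rightmost character of SVQQ below S, bump it to the next letter, and reset everything to its right to Q.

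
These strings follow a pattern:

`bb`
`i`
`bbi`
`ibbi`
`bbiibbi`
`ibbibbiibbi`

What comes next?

Each term (from the third on) is the two preceding terms concatenated in order: term 3 = bb·i = bbi.
Continuing: bbiibbi · ibbibbiibbi gives term 7.

bbiibbiibbibbiibbi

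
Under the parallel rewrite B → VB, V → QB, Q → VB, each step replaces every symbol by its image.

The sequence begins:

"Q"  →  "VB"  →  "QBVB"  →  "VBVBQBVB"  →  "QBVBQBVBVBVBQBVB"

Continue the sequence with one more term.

Rewriting the 16 symbols of QBVBQBVBVBVBQBVB one by one yields VB VB QB VB VB VB QB VB QB VB QB VB VB VB QB VB; concatenated:

VBVBQBVBVBVBQBVBQBVBQBVBVBVBQBVB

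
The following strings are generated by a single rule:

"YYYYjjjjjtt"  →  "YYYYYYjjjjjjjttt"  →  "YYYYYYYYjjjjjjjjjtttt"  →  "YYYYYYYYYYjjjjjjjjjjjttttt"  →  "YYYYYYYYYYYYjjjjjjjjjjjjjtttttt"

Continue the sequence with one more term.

Term n consists of 2n Y's, followed by 2n+1 j's, followed by n t's, where the shown terms are n = 2, 3, 4, 5, 6.
At n = 7 the blocks have lengths 14, 15, 7.

YYYYYYYYYYYYYYjjjjjjjjjjjjjjjttttttt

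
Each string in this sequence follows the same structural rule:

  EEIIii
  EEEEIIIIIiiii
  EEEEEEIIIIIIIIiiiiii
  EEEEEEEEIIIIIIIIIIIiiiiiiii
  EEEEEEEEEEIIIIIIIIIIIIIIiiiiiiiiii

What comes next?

EEEEEEEEEEEEIIIIIIIIIIIIIIIIIiiiiiiiiiiii

Reading off run lengths: E runs 2, 4, 6, 8, 10; I runs 2, 5, 8, 11, 14; i runs 2, 4, 6, 8, 10 — each is linear in n (n = 1, 2, …).
At n = 6 the blocks have lengths 12, 17, 12.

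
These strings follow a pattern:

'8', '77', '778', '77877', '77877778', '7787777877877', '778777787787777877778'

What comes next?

7787777877877778777787787777877877

From term 3 onward, concatenate the last term with the second-to-last: 77·8 = 778, 778·77 = 77877, …
Continuing: 778777787787777877778 · 7787777877877 gives term 8.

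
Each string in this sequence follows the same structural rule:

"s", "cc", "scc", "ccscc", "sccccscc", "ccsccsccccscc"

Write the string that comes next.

sccccsccccsccsccccscc

Each term (from the third on) is the two preceding terms concatenated in order: term 3 = s·cc = scc.
So term 7 is sccccscc·ccsccsccccscc.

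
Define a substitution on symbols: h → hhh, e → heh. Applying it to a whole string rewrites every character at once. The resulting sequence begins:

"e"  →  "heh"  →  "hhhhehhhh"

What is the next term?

hhhhhhhhhhhhhehhhhhhhhhhhhh

Apply φ to hhhhehhhh symbol by symbol: h→hhh, h→hhh, h→hhh, h→hhh, e→heh, h→hhh, h→hhh, h→hhh, h→hhh; joined: hhh hhh hhh hhh heh hhh hhh hhh hhh.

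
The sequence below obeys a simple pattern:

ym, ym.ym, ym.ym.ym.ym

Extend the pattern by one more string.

s(k+1) = s(k)·.·s(k) — each term doubles the last with '.' between the halves.
One more doubling of ym.ym.ym.ym gives the answer.

ym.ym.ym.ym.ym.ym.ym.ym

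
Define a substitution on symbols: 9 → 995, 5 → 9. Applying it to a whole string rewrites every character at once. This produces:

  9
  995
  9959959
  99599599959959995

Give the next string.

99599599959959995995995999599599959959959

Replace each of the 17 characters of 99599599959959995 in place — 995 995 9 995 995 9 995 995 995 9 995 995 9 995 995 995 9 — and concatenate.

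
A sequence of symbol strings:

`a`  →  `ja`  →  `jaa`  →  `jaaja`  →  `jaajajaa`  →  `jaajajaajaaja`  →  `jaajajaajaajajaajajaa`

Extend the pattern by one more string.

From term 3 onward, concatenate the last term with the second-to-last: ja·a = jaa, jaa·ja = jaaja, …
So term 8 is jaajajaajaajajaajajaa·jaajajaajaaja.

jaajajaajaajajaajajaajaajajaajaaja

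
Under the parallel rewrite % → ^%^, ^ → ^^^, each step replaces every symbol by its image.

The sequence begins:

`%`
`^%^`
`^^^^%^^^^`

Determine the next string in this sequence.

^^^^^^^^^^^^^%^^^^^^^^^^^^^

Expanding ^^^^%^^^^: ^→^^^, ^→^^^, ^→^^^, ^→^^^, %→^%^, ^→^^^, ^→^^^, ^→^^^, ^→^^^. Concatenated: ^^^ ^^^ ^^^ ^^^ ^%^ ^^^ ^^^ ^^^ ^^^.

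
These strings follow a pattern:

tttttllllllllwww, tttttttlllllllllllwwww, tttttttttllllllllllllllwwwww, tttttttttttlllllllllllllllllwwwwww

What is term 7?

tttttttttttttttttllllllllllllllllllllllllllwwwwwwwww

Term n consists of 2n+1 t's, followed by 3n+2 l's, followed by n+1 w's, where the shown terms are n = 2, 3, 4, 5.
For term 7, n = 8, so the run lengths are 17, 26, 9.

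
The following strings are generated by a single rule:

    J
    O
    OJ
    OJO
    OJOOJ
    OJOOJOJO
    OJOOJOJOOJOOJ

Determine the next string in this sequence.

OJOOJOJOOJOOJOJOOJOJO

From term 3 onward, concatenate the last term with the second-to-last: O·J = OJ, OJ·O = OJO, …
The next term joins OJOOJOJOOJOOJ and OJOOJOJO.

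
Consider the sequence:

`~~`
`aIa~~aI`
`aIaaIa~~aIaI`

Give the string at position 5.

aIaaIaaIaaIa~~aIaIaIaI

Each term wraps the previous one in aIa on the left and aI on the right.
From aIaaIa~~aIaI, 2 further steps: aIaaIa~~aIaI → aIaaIaaIa~~aIaIaI → (answer).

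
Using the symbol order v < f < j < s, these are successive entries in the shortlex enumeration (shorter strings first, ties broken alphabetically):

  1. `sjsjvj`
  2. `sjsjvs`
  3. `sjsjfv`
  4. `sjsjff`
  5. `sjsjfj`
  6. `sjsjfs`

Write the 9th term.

sjsjjj

Advancing 3 positions from sjsjfs through sjsjfs → sjsjjv → sjsjjf reaches term 9.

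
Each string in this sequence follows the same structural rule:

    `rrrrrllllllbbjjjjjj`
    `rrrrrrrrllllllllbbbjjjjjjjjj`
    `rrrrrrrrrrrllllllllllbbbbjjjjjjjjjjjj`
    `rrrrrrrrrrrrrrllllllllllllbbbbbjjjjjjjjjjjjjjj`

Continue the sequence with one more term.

The n-th term is 3n-1 r's then 2n+2 l's then n b's then 3n j's, where the shown terms are n = 2, 3, 4, 5.
Setting n = 6 gives 17, 14, 6, 18 characters in each block.

rrrrrrrrrrrrrrrrrllllllllllllllbbbbbbjjjjjjjjjjjjjjjjjj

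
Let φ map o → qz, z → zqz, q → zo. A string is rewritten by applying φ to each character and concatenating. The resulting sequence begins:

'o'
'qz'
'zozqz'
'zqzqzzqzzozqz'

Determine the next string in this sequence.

zqzzozqzzozqzzqzzozqzzqzqzzqzzozqz

φ(zqzqzzqzzozqz) expands symbol-by-symbol to zqz zo zqz zo zqz zqz zo zqz zqz qz zqz zo zqz; joining the 13 pieces gives the next term.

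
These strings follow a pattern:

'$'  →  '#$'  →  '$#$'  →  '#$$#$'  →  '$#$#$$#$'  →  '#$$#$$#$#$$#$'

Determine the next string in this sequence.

$#$#$$#$#$$#$$#$#$$#$

From term 3 onward, concatenate the second-to-last term with the last: $·#$ = $#$, #$·$#$ = #$$#$, …
The next term joins $#$#$$#$ and #$$#$$#$#$$#$.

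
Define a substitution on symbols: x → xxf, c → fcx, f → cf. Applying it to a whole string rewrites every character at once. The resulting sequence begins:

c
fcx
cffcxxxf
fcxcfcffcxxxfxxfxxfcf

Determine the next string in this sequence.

cffcxxxffcxcffcxcfcffcxxxfxxfxxfcfxxfxxfcfxxfxxfcffcxcf

Applying the rule to each of the 21 symbols of fcxcfcffcxxxfxxfxxfcf gives the pieces cf fcx xxf fcx cf fcx cf cf fcx xxf xxf xxf cf xxf xxf cf xxf xxf cf fcx cf, which concatenate to the answer.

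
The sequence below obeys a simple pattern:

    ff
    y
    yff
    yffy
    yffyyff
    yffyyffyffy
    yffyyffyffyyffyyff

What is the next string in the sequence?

yffyyffyffyyffyyffyffyyffyffy

From term 3 onward, concatenate the last term with the second-to-last: y·ff = yff, yff·y = yffy, …
So term 8 is yffyyffyffyyffyyff·yffyyffyffy.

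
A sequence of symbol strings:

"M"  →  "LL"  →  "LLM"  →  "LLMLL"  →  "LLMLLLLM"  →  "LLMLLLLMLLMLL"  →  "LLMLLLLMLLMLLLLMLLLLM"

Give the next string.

LLMLLLLMLLMLLLLMLLLLMLLMLLLLMLLMLL

Each term (from the third on) is the previous term followed by the one before it: term 3 = LL·M = LLM.
So term 8 is LLMLLLLMLLMLLLLMLLLLM·LLMLLLLMLLMLL.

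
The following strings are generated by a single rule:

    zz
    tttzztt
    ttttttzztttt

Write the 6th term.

Each term wraps the previous one in ttt on the left and tt on the right.
From ttttttzztttt, 3 further steps: ttttttzztttt → tttttttttzztttttt → ttttttttttttzztttttttt → (answer).

tttttttttttttttzztttttttttt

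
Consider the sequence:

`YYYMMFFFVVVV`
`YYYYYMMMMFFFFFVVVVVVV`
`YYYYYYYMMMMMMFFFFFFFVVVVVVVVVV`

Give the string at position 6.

YYYYYYYYYYYYYMMMMMMMMMMMMFFFFFFFFFFFFFVVVVVVVVVVVVVVVVVVV

Each string has the form Y^{2n+1} M^{2n} F^{2n+1} V^{3n+1} (n = 1, 2, …).
At n = 6 the blocks have lengths 13, 12, 13, 19.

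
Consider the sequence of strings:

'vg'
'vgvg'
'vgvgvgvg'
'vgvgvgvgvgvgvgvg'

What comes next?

s(k+1) = s(k)·s(k) — each term doubles the last.
Doubling vgvgvgvgvgvgvgvg:

vgvgvgvgvgvgvgvgvgvgvgvgvgvgvgvg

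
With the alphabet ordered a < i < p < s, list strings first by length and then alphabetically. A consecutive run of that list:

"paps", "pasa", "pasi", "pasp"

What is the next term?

The successor of pasp increments the rightmost position that isn't already s and resets every position after it to a.

pass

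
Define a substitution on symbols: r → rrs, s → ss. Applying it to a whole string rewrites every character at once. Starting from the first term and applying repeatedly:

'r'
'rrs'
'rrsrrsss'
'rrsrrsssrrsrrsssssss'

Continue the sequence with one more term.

rrsrrsssrrsrrsssssssrrsrrsssrrsrrsssssssssssssss

φ(rrsrrsssrrsrrsssssss) expands symbol-by-symbol to rrs rrs ss rrs rrs ss ss ss rrs rrs ss rrs rrs ss ss ss ss ss ss ss; joining the 20 pieces gives the next term.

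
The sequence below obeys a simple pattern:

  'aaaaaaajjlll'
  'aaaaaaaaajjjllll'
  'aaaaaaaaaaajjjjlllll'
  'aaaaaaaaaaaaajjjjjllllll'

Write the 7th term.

Each string has the form a^{2n+1} j^{n-1} l^{n}, where the shown terms are n = 3, 4, 5, 6.
Setting n = 9 gives 19, 8, 9 characters in each block.

aaaaaaaaaaaaaaaaaaajjjjjjjjlllllllll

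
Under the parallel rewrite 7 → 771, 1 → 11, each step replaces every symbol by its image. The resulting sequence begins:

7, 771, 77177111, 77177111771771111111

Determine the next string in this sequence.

φ(77177111771771111111) expands symbol-by-symbol to 771 771 11 771 771 11 11 11 771 771 11 771 771 11 11 11 11 11 11 11; joining the 20 pieces gives the next term.

771771117717711111117717711177177111111111111111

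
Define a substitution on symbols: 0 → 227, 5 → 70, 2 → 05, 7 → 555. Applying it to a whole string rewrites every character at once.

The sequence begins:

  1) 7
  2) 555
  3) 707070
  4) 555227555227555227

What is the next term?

Applying the rule to each of the 18 symbols of 555227555227555227 gives the pieces 70 70 70 05 05 555 70 70 70 05 05 555 70 70 70 05 05 555, which concatenate to the answer.

707070050555570707005055557070700505555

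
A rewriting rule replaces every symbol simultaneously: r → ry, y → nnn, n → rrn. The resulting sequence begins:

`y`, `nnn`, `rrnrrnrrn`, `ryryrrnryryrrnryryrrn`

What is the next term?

Rewriting the 21 symbols of ryryrrnryryrrnryryrrn one by one yields ry nnn ry nnn ry ry rrn ry nnn ry nnn ry ry rrn ry nnn ry nnn ry ry rrn; concatenated:

rynnnrynnnryryrrnrynnnrynnnryryrrnrynnnrynnnryryrrn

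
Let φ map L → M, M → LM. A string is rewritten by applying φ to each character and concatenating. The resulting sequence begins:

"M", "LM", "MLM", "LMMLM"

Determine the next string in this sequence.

Expanding LMMLM: L→M, M→LM, M→LM, L→M, M→LM. Concatenated: M LM LM M LM.

MLMLMMLM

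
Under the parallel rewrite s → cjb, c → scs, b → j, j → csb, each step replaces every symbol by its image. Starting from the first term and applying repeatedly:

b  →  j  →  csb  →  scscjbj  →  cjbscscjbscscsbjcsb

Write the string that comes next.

Replace each of the 19 characters of cjbscscjbscscsbjcsb in place — scs csb j cjb scs cjb scs csb j cjb scs cjb scs cjb j csb scs cjb j — and concatenate.

scscsbjcjbscscjbscscsbjcjbscscjbscscjbjcsbscscjbj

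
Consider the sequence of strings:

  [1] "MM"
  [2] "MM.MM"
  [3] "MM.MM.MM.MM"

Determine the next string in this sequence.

Each string is two copies of the previous one joined by '.'.
Doubling MM.MM.MM.MM with '.' between the halves:

MM.MM.MM.MM.MM.MM.MM.MM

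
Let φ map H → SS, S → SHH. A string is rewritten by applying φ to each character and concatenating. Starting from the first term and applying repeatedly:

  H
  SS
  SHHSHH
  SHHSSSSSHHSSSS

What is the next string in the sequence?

SHHSSSSSHHSHHSHHSHHSHHSSSSSHHSHHSHHSHH

Applying the rule to each of the 14 symbols of SHHSSSSSHHSSSS gives the pieces SHH SS SS SHH SHH SHH SHH SHH SS SS SHH SHH SHH SHH, which concatenate to the answer.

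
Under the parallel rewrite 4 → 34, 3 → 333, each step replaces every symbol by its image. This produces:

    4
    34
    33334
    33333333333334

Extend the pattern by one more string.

Replace each of the 14 characters of 33333333333334 in place — 333 333 333 333 333 333 333 333 333 333 333 333 333 34 — and concatenate.

33333333333333333333333333333333333333334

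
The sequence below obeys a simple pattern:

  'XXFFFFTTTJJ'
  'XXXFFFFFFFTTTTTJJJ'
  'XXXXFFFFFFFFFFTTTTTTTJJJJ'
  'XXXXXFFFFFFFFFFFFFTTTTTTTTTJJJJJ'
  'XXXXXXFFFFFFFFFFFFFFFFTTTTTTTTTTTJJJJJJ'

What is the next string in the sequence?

XXXXXXXFFFFFFFFFFFFFFFFFFFTTTTTTTTTTTTTJJJJJJJ

The n-th term is n+1 X's then 3n+1 F's then 2n+1 T's then n+1 J's (n = 1, 2, …).
At n = 6 the blocks have lengths 7, 19, 13, 7.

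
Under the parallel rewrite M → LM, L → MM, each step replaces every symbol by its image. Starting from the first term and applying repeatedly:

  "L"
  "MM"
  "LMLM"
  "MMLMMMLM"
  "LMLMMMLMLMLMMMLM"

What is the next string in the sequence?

MMLMMMLMLMLMMMLMMMLMMMLMLMLMMMLM

φ(LMLMMMLMLMLMMMLM) expands symbol-by-symbol to MM LM MM LM LM LM MM LM MM LM MM LM LM LM MM LM; joining the 16 pieces gives the next term.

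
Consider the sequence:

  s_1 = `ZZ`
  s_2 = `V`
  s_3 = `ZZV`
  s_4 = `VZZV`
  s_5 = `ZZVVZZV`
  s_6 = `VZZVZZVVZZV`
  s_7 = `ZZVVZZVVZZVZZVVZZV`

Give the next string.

Each term (from the third on) is the two preceding terms concatenated in order: term 3 = ZZ·V = ZZV.
The next term joins VZZVZZVVZZV and ZZVVZZVVZZVZZVVZZV.

VZZVZZVVZZVZZVVZZVVZZVZZVVZZV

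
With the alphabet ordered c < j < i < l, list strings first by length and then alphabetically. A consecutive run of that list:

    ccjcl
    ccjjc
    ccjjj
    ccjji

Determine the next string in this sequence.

The successor of ccjji increments the rightmost position that isn't already l and resets every position after it to c.

ccjjl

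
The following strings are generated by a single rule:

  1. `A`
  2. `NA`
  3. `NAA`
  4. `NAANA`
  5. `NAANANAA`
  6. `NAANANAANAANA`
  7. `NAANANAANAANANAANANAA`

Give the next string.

This is a Fibonacci-style word recurrence s(k) = s(k−1)·s(k−2): e.g. NA·A = NAA.
The next term joins NAANANAANAANANAANANAA and NAANANAANAANA.

NAANANAANAANANAANANAANAANANAANAANA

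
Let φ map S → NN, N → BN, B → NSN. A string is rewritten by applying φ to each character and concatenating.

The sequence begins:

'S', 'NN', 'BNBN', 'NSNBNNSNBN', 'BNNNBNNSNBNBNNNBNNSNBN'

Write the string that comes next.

Rewriting the 22 symbols of BNNNBNNSNBNBNNNBNNSNBN one by one yields NSN BN BN BN NSN BN BN NN BN NSN BN NSN BN BN BN NSN BN BN NN BN NSN BN; concatenated:

NSNBNBNBNNSNBNBNNNBNNSNBNNSNBNBNBNNSNBNBNNNBNNSNBN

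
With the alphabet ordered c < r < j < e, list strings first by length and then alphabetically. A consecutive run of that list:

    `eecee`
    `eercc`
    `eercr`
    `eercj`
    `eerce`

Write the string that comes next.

eerrc

The successor of eerce increments the rightmost position that isn't already e and resets every position after it to c.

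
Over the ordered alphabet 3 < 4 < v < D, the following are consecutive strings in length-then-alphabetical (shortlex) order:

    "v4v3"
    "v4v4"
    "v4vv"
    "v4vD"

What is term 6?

Stepping forward 2 times from v4vD: v4vD → v4D3, then the target.

v4D4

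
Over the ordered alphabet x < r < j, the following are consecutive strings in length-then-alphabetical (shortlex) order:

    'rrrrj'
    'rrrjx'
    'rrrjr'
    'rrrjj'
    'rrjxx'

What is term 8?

rrjrx

Continuing the enumeration 3 steps past rrjxx: rrjxx → rrjxr → rrjxj → (answer).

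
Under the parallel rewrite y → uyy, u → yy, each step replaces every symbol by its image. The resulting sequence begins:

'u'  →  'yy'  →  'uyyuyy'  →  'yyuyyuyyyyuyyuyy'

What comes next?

Rewriting the 16 symbols of yyuyyuyyyyuyyuyy one by one yields uyy uyy yy uyy uyy yy uyy uyy uyy uyy yy uyy uyy yy uyy uyy; concatenated:

uyyuyyyyuyyuyyyyuyyuyyuyyuyyyyuyyuyyyyuyyuyy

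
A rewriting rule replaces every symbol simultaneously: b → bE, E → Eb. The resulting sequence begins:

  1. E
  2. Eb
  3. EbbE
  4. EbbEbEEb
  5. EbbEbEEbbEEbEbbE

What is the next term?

EbbEbEEbbEEbEbbEbEEbEbbEEbbEbEEb

φ(EbbEbEEbbEEbEbbE) expands symbol-by-symbol to Eb bE bE Eb bE Eb Eb bE bE Eb Eb bE Eb bE bE Eb; joining the 16 pieces gives the next term.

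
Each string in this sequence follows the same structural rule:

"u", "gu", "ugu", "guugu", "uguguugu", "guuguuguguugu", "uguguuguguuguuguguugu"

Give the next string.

From term 3 onward, concatenate the second-to-last term with the last: u·gu = ugu, gu·ugu = guugu, …
So term 8 is guuguuguguugu·uguguuguguuguuguguugu.

guuguuguguuguuguguuguguuguuguguugu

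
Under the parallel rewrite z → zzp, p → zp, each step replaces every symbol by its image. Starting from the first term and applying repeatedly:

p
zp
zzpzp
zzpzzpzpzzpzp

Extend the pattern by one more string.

Replace each of the 13 characters of zzpzzpzpzzpzp in place — zzp zzp zp zzp zzp zp zzp zp zzp zzp zp zzp zp — and concatenate.

zzpzzpzpzzpzzpzpzzpzpzzpzzpzpzzpzp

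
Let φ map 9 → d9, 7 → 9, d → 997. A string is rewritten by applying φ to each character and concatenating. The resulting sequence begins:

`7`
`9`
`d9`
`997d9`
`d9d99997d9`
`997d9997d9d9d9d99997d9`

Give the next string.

d9d99997d9d9d99997d9997d9997d9997d9d9d9d99997d9

Replace each of the 22 characters of 997d9997d9d9d9d99997d9 in place — d9 d9 9 997 d9 d9 d9 9 997 d9 997 d9 997 d9 997 d9 d9 d9 d9 9 997 d9 — and concatenate.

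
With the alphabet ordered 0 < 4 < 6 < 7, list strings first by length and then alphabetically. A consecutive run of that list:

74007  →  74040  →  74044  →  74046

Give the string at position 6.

74060

Advancing 2 positions from 74046 through 74046 → 74047 reaches term 6.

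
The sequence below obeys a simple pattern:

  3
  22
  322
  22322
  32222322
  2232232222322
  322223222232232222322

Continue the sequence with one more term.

From term 3 onward, concatenate the second-to-last term with the last: 3·22 = 322, 22·322 = 22322, …
Continuing: 2232232222322 · 322223222232232222322 gives term 8.

2232232222322322223222232232222322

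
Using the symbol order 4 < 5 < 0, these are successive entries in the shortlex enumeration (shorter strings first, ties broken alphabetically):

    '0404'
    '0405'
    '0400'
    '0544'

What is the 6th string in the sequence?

Advancing 2 positions from 0544 through 0544 → 0545 reaches term 6.

0540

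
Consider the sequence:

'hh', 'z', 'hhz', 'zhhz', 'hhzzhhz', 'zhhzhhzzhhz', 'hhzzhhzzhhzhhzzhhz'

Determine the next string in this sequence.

This is a Fibonacci-style word recurrence s(k) = s(k−2)·s(k−1): e.g. hh·z = hhz.
The next term joins zhhzhhzzhhz and hhzzhhzzhhzhhzzhhz.

zhhzhhzzhhzhhzzhhzzhhzhhzzhhz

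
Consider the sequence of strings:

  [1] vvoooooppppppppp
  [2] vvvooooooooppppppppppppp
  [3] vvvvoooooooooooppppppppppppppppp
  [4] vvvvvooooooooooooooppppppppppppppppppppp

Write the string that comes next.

vvvvvvoooooooooooooooooppppppppppppppppppppppppp

Each string has the form v^{n} o^{3n-1} p^{4n+1}, where the shown terms are n = 2, 3, 4, 5.
At n = 6 the blocks have lengths 6, 17, 25.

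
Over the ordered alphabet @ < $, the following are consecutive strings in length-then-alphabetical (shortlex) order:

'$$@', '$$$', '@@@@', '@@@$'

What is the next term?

@@$@

Treat @@@$ as a base-2 numeral over the given alphabet and add one, carrying through any trailing $'s.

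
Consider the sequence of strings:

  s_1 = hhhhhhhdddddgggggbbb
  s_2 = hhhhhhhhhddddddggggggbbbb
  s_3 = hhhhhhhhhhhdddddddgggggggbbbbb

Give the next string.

The n-th term is 2n+1 h's then n+2 d's then n+2 g's then n b's, where the shown terms are n = 3, 4, 5.
At n = 6 the blocks have lengths 13, 8, 8, 6.

hhhhhhhhhhhhhddddddddggggggggbbbbbb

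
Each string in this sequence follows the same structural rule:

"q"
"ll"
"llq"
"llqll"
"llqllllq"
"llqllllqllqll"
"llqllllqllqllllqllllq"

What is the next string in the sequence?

Each term (from the third on) is the previous term followed by the one before it: term 3 = ll·q = llq.
So term 8 is llqllllqllqllllqllllq·llqllllqllqll.

llqllllqllqllllqllllqllqllllqllqll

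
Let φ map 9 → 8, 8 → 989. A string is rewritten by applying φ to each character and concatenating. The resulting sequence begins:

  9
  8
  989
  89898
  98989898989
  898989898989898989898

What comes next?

Applying the rule to each of the 21 symbols of 898989898989898989898 gives the pieces 989 8 989 8 989 8 989 8 989 8 989 8 989 8 989 8 989 8 989 8 989, which concatenate to the answer.

9898989898989898989898989898989898989898989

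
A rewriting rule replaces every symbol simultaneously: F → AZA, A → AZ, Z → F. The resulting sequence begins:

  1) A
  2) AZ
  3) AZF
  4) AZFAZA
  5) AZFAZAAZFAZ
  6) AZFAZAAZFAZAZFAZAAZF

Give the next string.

φ(AZFAZAAZFAZAZFAZAAZF) expands symbol-by-symbol to AZ F AZA AZ F AZ AZ F AZA AZ F AZ F AZA AZ F AZ AZ F AZA; joining the 20 pieces gives the next term.

AZFAZAAZFAZAZFAZAAZFAZFAZAAZFAZAZFAZA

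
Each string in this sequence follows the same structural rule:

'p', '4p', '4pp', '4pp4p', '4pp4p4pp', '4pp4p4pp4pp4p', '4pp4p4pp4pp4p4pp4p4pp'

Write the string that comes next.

Each term (from the third on) is the previous term followed by the one before it: term 3 = 4p·p = 4pp.
The next term joins 4pp4p4pp4pp4p4pp4p4pp and 4pp4p4pp4pp4p.

4pp4p4pp4pp4p4pp4p4pp4pp4p4pp4pp4p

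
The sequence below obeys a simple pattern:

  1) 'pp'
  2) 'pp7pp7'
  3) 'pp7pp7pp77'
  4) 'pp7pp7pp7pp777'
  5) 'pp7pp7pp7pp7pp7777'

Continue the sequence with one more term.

pp7pp7pp7pp7pp7pp77777

Every step adds pp7 to the front and 7 to the end of the previous string.
One more step from pp7pp7pp7pp7pp7777 gives the answer.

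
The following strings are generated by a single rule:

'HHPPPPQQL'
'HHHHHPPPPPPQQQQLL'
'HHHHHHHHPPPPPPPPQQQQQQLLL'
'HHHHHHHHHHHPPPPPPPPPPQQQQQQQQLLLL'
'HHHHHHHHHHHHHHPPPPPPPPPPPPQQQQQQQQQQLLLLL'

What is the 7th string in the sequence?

Term n consists of 3n-1 H's, followed by 2n+2 P's, followed by 2n Q's, followed by n L's (n = 1, 2, …).
At n = 7 the blocks have lengths 20, 16, 14, 7.

HHHHHHHHHHHHHHHHHHHHPPPPPPPPPPPPPPPPQQQQQQQQQQQQQQLLLLLLL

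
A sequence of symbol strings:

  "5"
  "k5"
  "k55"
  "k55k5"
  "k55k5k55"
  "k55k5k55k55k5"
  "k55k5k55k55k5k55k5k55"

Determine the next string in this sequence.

From term 3 onward, concatenate the last term with the second-to-last: k5·5 = k55, k55·k5 = k55k5, …
So term 8 is k55k5k55k55k5k55k5k55·k55k5k55k55k5.

k55k5k55k55k5k55k5k55k55k5k55k55k5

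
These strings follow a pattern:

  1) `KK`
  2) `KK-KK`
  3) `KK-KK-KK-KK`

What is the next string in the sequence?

Every step duplicates the string with '-' between the halves.
Doubling KK-KK-KK-KK with '-' between the halves:

KK-KK-KK-KK-KK-KK-KK-KK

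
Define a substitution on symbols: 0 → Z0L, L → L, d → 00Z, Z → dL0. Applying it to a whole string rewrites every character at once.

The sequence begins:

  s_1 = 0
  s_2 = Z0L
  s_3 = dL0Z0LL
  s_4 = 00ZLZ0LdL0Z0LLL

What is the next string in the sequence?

Rewriting the 15 symbols of 00ZLZ0LdL0Z0LLL one by one yields Z0L Z0L dL0 L dL0 Z0L L 00Z L Z0L dL0 Z0L L L L; concatenated:

Z0LZ0LdL0LdL0Z0LL00ZLZ0LdL0Z0LLLL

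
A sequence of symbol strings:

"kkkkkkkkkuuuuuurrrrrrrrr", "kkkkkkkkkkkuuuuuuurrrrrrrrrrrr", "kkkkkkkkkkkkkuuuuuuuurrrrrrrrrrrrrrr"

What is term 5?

kkkkkkkkkkkkkkkkkuuuuuuuuuurrrrrrrrrrrrrrrrrrrrr

The n-th term is 2n+3 k's then n+3 u's then 3n r's, where the shown terms are n = 3, 4, 5.
Setting n = 7 gives 17, 10, 21 characters in each block.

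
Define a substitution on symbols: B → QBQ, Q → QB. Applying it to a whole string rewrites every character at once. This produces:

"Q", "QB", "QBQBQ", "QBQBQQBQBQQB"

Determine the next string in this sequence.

QBQBQQBQBQQBQBQBQQBQBQQBQBQBQ

Rewriting each symbol of QBQBQQBQBQQB: Q→QB, B→QBQ, Q→QB, B→QBQ, Q→QB, Q→QB, B→QBQ, Q→QB, B→QBQ, Q→QB, Q→QB, B→QBQ, which concatenates to QB QBQ QB QBQ QB QB QBQ QB QBQ QB QB QBQ.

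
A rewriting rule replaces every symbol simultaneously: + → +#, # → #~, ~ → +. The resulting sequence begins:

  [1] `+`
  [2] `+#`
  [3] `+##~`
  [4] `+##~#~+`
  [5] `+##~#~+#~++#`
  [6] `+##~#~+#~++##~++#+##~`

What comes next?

φ(+##~#~+#~++##~++#+##~) expands symbol-by-symbol to +# #~ #~ + #~ + +# #~ + +# +# #~ #~ + +# +# #~ +# #~ #~ +; joining the 21 pieces gives the next term.

+##~#~+#~++##~++#+##~#~++#+##~+##~#~+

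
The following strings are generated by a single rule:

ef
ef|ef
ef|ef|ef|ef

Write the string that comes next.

ef|ef|ef|ef|ef|ef|ef|ef

Every step duplicates the string with '|' between the halves.
So the next term is two copies of ef|ef|ef|ef with '|' between the halves.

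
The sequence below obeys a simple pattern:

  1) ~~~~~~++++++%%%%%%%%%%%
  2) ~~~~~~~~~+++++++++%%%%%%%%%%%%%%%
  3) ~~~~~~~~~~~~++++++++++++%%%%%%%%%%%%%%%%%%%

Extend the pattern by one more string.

~~~~~~~~~~~~~~~+++++++++++++++%%%%%%%%%%%%%%%%%%%%%%%

Reading off run lengths: ~ runs 6, 9, 12; + runs 6, 9, 12; % runs 11, 15, 19 — each is linear in n, where the shown terms are n = 2, 3, 4.
For the next term, n = 5, so the run lengths are 15, 15, 23.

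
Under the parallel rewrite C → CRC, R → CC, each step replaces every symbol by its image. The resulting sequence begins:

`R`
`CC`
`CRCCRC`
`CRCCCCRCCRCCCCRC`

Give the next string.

φ(CRCCCCRCCRCCCCRC) expands symbol-by-symbol to CRC CC CRC CRC CRC CRC CC CRC CRC CC CRC CRC CRC CRC CC CRC; joining the 16 pieces gives the next term.

CRCCCCRCCRCCRCCRCCCCRCCRCCCCRCCRCCRCCRCCCCRC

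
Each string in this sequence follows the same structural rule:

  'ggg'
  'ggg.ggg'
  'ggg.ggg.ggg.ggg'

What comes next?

ggg.ggg.ggg.ggg.ggg.ggg.ggg.ggg

Every step duplicates the string with '.' between the halves.
One more doubling of ggg.ggg.ggg.ggg gives the answer.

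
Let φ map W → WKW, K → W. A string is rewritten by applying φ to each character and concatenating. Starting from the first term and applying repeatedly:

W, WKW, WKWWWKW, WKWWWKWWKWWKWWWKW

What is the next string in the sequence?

Rewriting the 17 symbols of WKWWWKWWKWWKWWWKW one by one yields WKW W WKW WKW WKW W WKW WKW W WKW WKW W WKW WKW WKW W WKW; concatenated:

WKWWWKWWKWWKWWWKWWKWWWKWWKWWWKWWKWWKWWWKW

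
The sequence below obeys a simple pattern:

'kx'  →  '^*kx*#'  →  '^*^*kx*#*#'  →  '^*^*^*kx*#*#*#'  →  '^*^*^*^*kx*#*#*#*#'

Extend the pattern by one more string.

^*^*^*^*^*kx*#*#*#*#*#

s(k+1) = ^*·s(k)·*#, so each term gains ^* as a prefix and *# as a suffix.
So the next term is ^*·^*^*^*^*kx*#*#*#*#·*#.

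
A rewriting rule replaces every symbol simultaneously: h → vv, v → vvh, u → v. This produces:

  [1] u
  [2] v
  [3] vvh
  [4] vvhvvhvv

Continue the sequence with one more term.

Expanding vvhvvhvv: v→vvh, v→vvh, h→vv, v→vvh, v→vvh, h→vv, v→vvh, v→vvh. Concatenated: vvh vvh vv vvh vvh vv vvh vvh.

vvhvvhvvvvhvvhvvvvhvvh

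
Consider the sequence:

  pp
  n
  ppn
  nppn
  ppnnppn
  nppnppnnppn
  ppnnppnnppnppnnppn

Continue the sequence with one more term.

This is a Fibonacci-style word recurrence s(k) = s(k−2)·s(k−1): e.g. pp·n = ppn.
So term 8 is nppnppnnppn·ppnnppnnppnppnnppn.

nppnppnnppnppnnppnnppnppnnppn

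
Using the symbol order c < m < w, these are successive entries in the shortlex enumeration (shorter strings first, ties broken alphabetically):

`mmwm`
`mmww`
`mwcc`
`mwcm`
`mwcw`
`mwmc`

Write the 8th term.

Stepping forward 2 times from mwmc: mwmc → mwmm, then the target.

mwmw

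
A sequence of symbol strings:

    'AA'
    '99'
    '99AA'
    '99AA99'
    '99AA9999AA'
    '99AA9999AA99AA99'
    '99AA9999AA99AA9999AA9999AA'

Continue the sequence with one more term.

From term 3 onward, concatenate the last term with the second-to-last: 99·AA = 99AA, 99AA·99 = 99AA99, …
So term 8 is 99AA9999AA99AA9999AA9999AA·99AA9999AA99AA99.

99AA9999AA99AA9999AA9999AA99AA9999AA99AA99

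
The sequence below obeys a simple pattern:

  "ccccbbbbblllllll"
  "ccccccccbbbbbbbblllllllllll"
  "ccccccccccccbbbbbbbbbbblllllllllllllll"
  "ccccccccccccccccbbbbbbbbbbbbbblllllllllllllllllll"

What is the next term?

Each string has the form c^{4n} b^{3n+2} l^{4n+3} (n = 1, 2, …).
At n = 5 the blocks have lengths 20, 17, 23.

ccccccccccccccccccccbbbbbbbbbbbbbbbbblllllllllllllllllllllll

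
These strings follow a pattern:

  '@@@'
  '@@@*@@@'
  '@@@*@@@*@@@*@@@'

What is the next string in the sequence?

@@@*@@@*@@@*@@@*@@@*@@@*@@@*@@@

Every step duplicates the string with '*' between the halves.
So the next term is two copies of @@@*@@@*@@@*@@@ with '*' between the halves.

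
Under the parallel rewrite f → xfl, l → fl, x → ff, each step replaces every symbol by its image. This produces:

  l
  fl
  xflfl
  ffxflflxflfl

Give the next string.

xflxflffxflflxflflffxflflxflfl

Rewriting each symbol of ffxflflxflfl: f→xfl, f→xfl, x→ff, f→xfl, l→fl, f→xfl, l→fl, x→ff, f→xfl, l→fl, f→xfl, l→fl, which concatenates to xfl xfl ff xfl fl xfl fl ff xfl fl xfl fl.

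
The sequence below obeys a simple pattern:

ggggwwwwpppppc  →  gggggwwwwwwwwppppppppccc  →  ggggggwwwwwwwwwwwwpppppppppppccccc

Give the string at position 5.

Each string has the form g^{n+3} w^{4n} p^{3n+2} c^{2n-1} (n = 1, 2, …).
At n = 5 the blocks have lengths 8, 20, 17, 9.

ggggggggwwwwwwwwwwwwwwwwwwwwpppppppppppppppppccccccccc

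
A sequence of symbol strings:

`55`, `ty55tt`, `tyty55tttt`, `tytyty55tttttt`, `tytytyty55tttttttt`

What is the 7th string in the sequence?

tytytytytyty55tttttttttttt

s(k+1) = ty·s(k)·tt, so each term gains ty as a prefix and tt as a suffix.
From tytytyty55tttttttt, 2 further steps: tytytyty55tttttttt → tytytytyty55tttttttttt → (answer).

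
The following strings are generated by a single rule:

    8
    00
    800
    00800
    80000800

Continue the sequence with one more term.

0080080000800

This is a Fibonacci-style word recurrence s(k) = s(k−2)·s(k−1): e.g. 8·00 = 800.
The next term joins 00800 and 80000800.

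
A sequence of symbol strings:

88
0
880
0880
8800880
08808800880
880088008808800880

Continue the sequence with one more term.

08808800880880088008808800880

From term 3 onward, concatenate the second-to-last term with the last: 88·0 = 880, 0·880 = 0880, …
Continuing: 08808800880 · 880088008808800880 gives term 8.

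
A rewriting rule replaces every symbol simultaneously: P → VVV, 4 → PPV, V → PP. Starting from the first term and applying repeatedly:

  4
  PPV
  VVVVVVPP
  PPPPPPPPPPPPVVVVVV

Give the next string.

VVVVVVVVVVVVVVVVVVVVVVVVVVVVVVVVVVVVPPPPPPPPPPPP

Replace each of the 18 characters of PPPPPPPPPPPPVVVVVV in place — VVV VVV VVV VVV VVV VVV VVV VVV VVV VVV VVV VVV PP PP PP PP PP PP — and concatenate.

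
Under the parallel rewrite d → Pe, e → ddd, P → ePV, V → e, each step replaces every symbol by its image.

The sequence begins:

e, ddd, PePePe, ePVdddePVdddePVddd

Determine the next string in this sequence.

φ(ePVdddePVdddePVddd) expands symbol-by-symbol to ddd ePV e Pe Pe Pe ddd ePV e Pe Pe Pe ddd ePV e Pe Pe Pe; joining the 18 pieces gives the next term.

dddePVePePePedddePVePePePedddePVePePePe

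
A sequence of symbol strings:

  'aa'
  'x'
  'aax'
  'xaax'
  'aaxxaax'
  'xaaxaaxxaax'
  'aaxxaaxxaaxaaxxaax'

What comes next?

xaaxaaxxaaxaaxxaaxxaaxaaxxaax

This is a Fibonacci-style word recurrence s(k) = s(k−2)·s(k−1): e.g. aa·x = aax.
The next term joins xaaxaaxxaax and aaxxaaxxaaxaaxxaax.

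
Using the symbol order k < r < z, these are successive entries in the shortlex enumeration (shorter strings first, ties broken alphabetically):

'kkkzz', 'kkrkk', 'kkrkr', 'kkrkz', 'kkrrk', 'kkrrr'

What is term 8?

Advancing 2 positions from kkrrr through kkrrr → kkrrz reaches term 8.

kkrzk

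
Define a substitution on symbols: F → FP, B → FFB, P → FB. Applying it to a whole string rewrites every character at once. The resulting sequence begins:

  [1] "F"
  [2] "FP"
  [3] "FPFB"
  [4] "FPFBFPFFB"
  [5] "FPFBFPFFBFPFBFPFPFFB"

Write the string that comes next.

FPFBFPFFBFPFBFPFPFFBFPFBFPFFBFPFBFPFBFPFPFFB

φ(FPFBFPFFBFPFBFPFPFFB) expands symbol-by-symbol to FP FB FP FFB FP FB FP FP FFB FP FB FP FFB FP FB FP FB FP FP FFB; joining the 20 pieces gives the next term.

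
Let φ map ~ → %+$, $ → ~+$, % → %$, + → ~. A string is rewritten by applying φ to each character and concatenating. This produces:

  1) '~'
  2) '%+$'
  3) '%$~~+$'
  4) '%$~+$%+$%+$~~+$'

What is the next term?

Rewriting the 15 symbols of %$~+$%+$%+$~~+$ one by one yields %$ ~+$ %+$ ~ ~+$ %$ ~ ~+$ %$ ~ ~+$ %+$ %+$ ~ ~+$; concatenated:

%$~+$%+$~~+$%$~~+$%$~~+$%+$%+$~~+$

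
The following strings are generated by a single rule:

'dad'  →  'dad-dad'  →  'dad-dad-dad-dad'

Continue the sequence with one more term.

s(k+1) = s(k)·-·s(k) — each term doubles the last with '-' between the halves.
So the next term is two copies of dad-dad-dad-dad with '-' between the halves.

dad-dad-dad-dad-dad-dad-dad-dad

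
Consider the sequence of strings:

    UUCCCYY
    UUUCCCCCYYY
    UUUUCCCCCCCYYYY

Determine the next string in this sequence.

UUUUUCCCCCCCCCYYYYY

The n-th term is n U's then 2n-1 C's then n Y's, where the shown terms are n = 2, 3, 4.
For the next term, n = 5, so the run lengths are 5, 9, 5.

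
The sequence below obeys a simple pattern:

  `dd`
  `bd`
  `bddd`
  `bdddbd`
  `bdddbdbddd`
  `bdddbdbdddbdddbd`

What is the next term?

From term 3 onward, concatenate the last term with the second-to-last: bd·dd = bddd, bddd·bd = bdddbd, …
So term 7 is bdddbdbdddbdddbd·bdddbdbddd.

bdddbdbdddbdddbdbdddbdbddd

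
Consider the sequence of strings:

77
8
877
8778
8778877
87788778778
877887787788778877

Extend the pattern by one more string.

87788778778877887787788778778

From term 3 onward, concatenate the last term with the second-to-last: 8·77 = 877, 877·8 = 8778, …
Continuing: 877887787788778877 · 87788778778 gives term 8.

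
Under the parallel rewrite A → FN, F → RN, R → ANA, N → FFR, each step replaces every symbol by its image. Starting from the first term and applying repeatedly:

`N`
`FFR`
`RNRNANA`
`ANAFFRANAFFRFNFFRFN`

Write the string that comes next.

Replace each of the 19 characters of ANAFFRANAFFRFNFFRFN in place — FN FFR FN RN RN ANA FN FFR FN RN RN ANA RN FFR RN RN ANA RN FFR — and concatenate.

FNFFRFNRNRNANAFNFFRFNRNRNANARNFFRRNRNANARNFFR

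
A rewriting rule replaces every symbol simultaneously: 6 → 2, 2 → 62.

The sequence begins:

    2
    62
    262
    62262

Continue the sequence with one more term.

Apply φ to 62262 symbol by symbol: 6→2, 2→62, 2→62, 6→2, 2→62; joined: 2 62 62 2 62.

26262262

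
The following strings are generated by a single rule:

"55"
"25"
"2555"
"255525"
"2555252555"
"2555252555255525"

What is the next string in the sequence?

25552525552555252555252555

This is a Fibonacci-style word recurrence s(k) = s(k−1)·s(k−2): e.g. 25·55 = 2555.
So term 7 is 2555252555255525·2555252555.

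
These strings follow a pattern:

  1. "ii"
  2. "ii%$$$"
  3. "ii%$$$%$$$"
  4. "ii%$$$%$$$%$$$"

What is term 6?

The strings grow by a fixed suffix %$$$ each time.
From ii%$$$%$$$%$$$, 2 further steps: ii%$$$%$$$%$$$ → ii%$$$%$$$%$$$%$$$ → (answer).

ii%$$$%$$$%$$$%$$$%$$$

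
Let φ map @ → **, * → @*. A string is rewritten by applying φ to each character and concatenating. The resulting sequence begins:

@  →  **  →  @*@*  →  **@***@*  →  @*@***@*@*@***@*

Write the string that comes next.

Applying the rule to each of the 16 symbols of @*@***@*@*@***@* gives the pieces ** @* ** @* @* @* ** @* ** @* ** @* @* @* ** @*, which concatenate to the answer.

**@***@*@*@***@***@***@*@*@***@*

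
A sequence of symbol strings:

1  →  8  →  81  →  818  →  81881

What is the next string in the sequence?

This is a Fibonacci-style word recurrence s(k) = s(k−1)·s(k−2): e.g. 8·1 = 81.
Continuing: 81881 · 818 gives term 6.

81881818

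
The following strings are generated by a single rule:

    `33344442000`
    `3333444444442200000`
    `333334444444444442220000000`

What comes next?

Each string has the form 3^{n+2} 4^{4n} 2^{n} 0^{2n+1} (n = 1, 2, …).
At n = 4 the blocks have lengths 6, 16, 4, 9.

33333344444444444444442222000000000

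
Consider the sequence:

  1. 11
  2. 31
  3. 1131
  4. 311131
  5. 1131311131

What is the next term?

3111311131311131

This is a Fibonacci-style word recurrence s(k) = s(k−2)·s(k−1): e.g. 11·31 = 1131.
Continuing: 311131 · 1131311131 gives term 6.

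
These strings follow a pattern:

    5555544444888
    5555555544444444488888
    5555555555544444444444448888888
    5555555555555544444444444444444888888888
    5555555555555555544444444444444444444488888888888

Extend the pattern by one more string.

5555555555555555555544444444444444444444444448888888888888

Reading off run lengths: 5 runs 5, 8, 11, 14, 17; 4 runs 5, 9, 13, 17, 21; 8 runs 3, 5, 7, 9, 11 — each is linear in n (n = 1, 2, …).
At n = 6 the blocks have lengths 20, 25, 13.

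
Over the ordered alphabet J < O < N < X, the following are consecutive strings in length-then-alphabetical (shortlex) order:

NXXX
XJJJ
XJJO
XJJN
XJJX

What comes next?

The successor of XJJX increments the rightmost position that isn't already X and resets every position after it to J.

XJOJ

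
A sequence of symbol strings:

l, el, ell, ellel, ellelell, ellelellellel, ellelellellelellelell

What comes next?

ellelellellelellelellellelellellel

This is a Fibonacci-style word recurrence s(k) = s(k−1)·s(k−2): e.g. el·l = ell.
Continuing: ellelellellelellelell · ellelellellel gives term 8.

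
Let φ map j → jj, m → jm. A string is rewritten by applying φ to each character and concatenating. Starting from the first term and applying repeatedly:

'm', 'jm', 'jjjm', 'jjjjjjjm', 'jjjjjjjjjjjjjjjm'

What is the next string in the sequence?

jjjjjjjjjjjjjjjjjjjjjjjjjjjjjjjm

Replace each of the 16 characters of jjjjjjjjjjjjjjjm in place — jj jj jj jj jj jj jj jj jj jj jj jj jj jj jj jm — and concatenate.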